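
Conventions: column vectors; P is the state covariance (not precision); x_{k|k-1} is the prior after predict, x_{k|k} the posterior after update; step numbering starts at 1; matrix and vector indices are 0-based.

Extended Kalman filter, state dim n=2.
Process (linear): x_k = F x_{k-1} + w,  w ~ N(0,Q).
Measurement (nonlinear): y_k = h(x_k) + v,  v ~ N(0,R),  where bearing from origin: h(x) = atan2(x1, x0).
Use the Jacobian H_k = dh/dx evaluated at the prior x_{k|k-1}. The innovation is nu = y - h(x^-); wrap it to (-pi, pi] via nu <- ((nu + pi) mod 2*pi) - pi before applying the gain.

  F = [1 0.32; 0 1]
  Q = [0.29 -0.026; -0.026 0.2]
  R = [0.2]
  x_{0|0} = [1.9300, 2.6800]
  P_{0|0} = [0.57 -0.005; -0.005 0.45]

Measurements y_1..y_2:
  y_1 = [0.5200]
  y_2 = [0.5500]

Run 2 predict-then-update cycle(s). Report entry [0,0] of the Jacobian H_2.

H_jac[0,0] = -0.1243

step 1: x^-=[2.7876, 2.6800]  P^-=[0.9029 0.1130; 0.1130 0.6500]  H_jac=[-0.1792 0.1864]  S=[0.2440]  K=[-0.5768; 0.4135]  nu=[-0.2457]  x^+=[2.9293, 2.5784]  P^+=[0.8217 0.1712; 0.1712 0.6083]
step 2: x^-=[3.7544, 2.5784]  P^-=[1.2836 0.3399; 0.3399 0.8083]  H_jac=[-0.1243 0.1810]  S=[0.2310]  K=[-0.4244; 0.4504]  nu=[-0.0518]  x^+=[3.7764, 2.5551]  P^+=[1.2420 0.3840; 0.3840 0.7614]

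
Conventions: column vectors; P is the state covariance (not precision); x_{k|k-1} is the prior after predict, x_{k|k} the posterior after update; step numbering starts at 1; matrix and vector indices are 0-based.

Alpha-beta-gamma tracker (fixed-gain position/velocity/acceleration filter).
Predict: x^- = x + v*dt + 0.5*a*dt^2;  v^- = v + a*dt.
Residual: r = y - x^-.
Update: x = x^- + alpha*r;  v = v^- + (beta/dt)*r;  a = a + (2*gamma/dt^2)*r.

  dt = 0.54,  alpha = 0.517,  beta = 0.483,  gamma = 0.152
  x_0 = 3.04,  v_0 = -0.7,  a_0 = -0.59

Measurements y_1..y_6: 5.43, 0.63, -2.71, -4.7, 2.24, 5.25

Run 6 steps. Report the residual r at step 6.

resid = 9.2937

step 1: x_pred=2.5760  r=2.8540  x^+=4.0515  v^+=1.5342  a^+=2.3854
step 2: x_pred=5.2277  r=-4.5977  x^+=2.8507  v^+=-1.2902  a^+=-2.4079
step 3: x_pred=1.8030  r=-4.5130  x^+=-0.5302  v^+=-6.6270  a^+=-7.1127
step 4: x_pred=-5.1459  r=0.4459  x^+=-4.9153  v^+=-10.0691  a^+=-6.6479
step 5: x_pred=-11.3219  r=13.5619  x^+=-4.3104  v^+=-1.5286  a^+=7.4907
step 6: x_pred=-4.0437  r=9.2937  x^+=0.7611  v^+=10.8291  a^+=17.1796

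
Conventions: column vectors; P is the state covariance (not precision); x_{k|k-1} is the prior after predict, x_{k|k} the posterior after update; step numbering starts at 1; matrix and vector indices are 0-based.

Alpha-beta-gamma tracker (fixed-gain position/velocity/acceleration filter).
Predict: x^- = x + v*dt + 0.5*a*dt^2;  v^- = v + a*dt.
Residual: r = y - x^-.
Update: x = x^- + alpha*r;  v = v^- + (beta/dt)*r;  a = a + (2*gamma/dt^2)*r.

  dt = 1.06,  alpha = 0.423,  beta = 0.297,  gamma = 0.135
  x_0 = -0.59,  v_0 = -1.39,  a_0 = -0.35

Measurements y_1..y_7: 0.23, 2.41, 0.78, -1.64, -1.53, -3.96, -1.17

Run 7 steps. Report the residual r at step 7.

resid = 3.4874

step 1: x_pred=-2.2600  r=2.4900  x^+=-1.2067  v^+=-1.0633  a^+=0.2484
step 2: x_pred=-2.1943  r=4.6043  x^+=-0.2467  v^+=0.4900  a^+=1.3548
step 3: x_pred=1.0338  r=-0.2538  x^+=0.9265  v^+=1.8550  a^+=1.2938
step 4: x_pred=3.6196  r=-5.2596  x^+=1.3948  v^+=1.7527  a^+=0.0299
step 5: x_pred=3.2694  r=-4.7994  x^+=1.2393  v^+=0.4397  a^+=-1.1234
step 6: x_pred=1.0742  r=-5.0342  x^+=-1.0553  v^+=-2.1617  a^+=-2.3331
step 7: x_pred=-4.6574  r=3.4874  x^+=-3.1822  v^+=-3.6576  a^+=-1.4951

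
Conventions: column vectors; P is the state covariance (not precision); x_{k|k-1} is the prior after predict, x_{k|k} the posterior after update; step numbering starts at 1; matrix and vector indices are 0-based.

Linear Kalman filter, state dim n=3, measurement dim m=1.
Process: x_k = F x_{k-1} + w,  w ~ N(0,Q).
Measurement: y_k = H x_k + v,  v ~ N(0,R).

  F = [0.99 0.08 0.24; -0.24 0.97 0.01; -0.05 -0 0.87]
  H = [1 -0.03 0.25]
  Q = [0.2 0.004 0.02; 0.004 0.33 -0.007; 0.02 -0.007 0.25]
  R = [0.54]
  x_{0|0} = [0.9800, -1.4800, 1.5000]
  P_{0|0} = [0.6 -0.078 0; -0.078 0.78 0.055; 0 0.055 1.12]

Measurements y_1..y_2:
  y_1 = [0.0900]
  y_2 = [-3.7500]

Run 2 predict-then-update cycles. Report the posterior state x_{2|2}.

step 1: x^-=[1.2118, -1.6558, 1.2560]  P^-=[0.8473 -0.1359 0.2283; -0.1359 1.1360 0.0601; 0.2283 0.0601 1.0992]  S=[1.5784]  K=[0.5755; -0.0982; 0.3176]  nu=[-1.4855]  x^+=[0.3568, -1.5100, 0.7842]  P^+=[0.3245 -0.0467 -0.0602; -0.0467 1.1207 0.1094; -0.0602 0.1094 0.9400]
step 2: x^-=[0.4207, -1.5425, 0.6644]  P^-=[0.5475 0.0006 0.1569; 0.0006 1.4275 0.1122; 0.1569 0.1122 0.9676]  S=[1.2260]  K=[0.4786; -0.0116; 0.3225]  nu=[-4.3831]  x^+=[-1.6769, -1.4918, -0.7491]  P^+=[0.2667 0.0074 -0.0323; 0.0074 1.4273 0.1168; -0.0323 0.1168 0.8400]

x_post = [-1.6769, -1.4918, -0.7491]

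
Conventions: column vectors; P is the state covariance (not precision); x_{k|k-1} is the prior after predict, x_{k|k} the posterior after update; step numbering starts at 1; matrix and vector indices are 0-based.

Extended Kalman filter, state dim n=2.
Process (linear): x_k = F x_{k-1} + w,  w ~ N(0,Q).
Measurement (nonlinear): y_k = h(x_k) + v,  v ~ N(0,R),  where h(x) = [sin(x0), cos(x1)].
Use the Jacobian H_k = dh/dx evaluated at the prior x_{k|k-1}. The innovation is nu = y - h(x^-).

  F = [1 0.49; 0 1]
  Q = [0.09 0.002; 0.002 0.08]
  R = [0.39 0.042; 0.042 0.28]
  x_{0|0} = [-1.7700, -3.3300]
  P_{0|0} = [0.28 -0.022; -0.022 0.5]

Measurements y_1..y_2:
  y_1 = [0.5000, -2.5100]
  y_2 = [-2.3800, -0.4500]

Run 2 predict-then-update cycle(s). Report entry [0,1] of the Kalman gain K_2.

K[0,1] = 0.1768

step 1: x^-=[-3.4017, -3.3300]  P^-=[0.4685 0.2250; 0.2250 0.5800]  H_jac=[-0.9664 0.0000; 0.0000 -0.1873]  S=[0.8275 0.0827; 0.0827 0.3003]  K=[-0.5482 0.0107; -0.2330 -0.2975]  nu=[0.2428, -1.5277]  x^+=[-3.5511, -2.9321]  P^+=[0.2208 0.1070; 0.1070 0.4970]
step 2: x^-=[-4.9878, -2.9321]  P^-=[0.5349 0.3525; 0.3525 0.5770]  H_jac=[0.2720 0.0000; 0.0000 0.2080]  S=[0.4296 0.0619; 0.0619 0.3050]  K=[0.3132 0.1768; 0.1715 0.3587]  nu=[-3.3423, 0.5281]  x^+=[-5.9412, -3.3157]  P^+=[0.4764 0.3013; 0.3013 0.5175]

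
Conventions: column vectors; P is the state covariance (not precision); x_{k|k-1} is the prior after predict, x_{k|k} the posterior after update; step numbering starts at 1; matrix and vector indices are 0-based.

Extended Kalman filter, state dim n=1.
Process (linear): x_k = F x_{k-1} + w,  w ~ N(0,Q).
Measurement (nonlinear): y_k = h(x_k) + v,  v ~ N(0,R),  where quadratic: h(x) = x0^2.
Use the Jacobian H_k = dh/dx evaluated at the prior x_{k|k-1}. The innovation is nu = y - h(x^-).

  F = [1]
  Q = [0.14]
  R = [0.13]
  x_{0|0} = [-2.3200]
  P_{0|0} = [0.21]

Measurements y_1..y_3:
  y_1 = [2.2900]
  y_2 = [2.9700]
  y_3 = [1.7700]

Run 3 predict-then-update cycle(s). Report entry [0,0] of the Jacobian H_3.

H_jac[0,0] = -3.4399

step 1: x^-=[-2.3200]  P^-=[0.3500]  H_jac=[-4.6400]  S=[7.6654]  K=[-0.2119]  nu=[-3.0924]  x^+=[-1.6648]  P^+=[0.0059]
step 2: x^-=[-1.6648]  P^-=[0.1459]  H_jac=[-3.3297]  S=[1.7480]  K=[-0.2780]  nu=[0.1983]  x^+=[-1.7200]  P^+=[0.0109]
step 3: x^-=[-1.7200]  P^-=[0.1509]  H_jac=[-3.4399]  S=[1.9151]  K=[-0.2710]  nu=[-1.1883]  x^+=[-1.3980]  P^+=[0.0102]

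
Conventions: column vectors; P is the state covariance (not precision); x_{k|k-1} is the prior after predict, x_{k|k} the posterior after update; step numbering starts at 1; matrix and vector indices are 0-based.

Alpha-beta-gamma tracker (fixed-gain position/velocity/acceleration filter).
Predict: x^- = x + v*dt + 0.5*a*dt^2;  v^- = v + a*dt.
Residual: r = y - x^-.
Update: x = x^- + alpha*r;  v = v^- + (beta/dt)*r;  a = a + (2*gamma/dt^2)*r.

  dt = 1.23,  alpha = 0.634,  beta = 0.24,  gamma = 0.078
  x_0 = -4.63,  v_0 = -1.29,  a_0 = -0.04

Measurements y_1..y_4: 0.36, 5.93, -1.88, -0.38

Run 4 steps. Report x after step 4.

x_post = 1.4038

step 1: x_pred=-6.2470  r=6.6070  x^+=-2.0581  v^+=-0.0500  a^+=0.6413
step 2: x_pred=-1.6346  r=7.5646  x^+=3.1614  v^+=2.2147  a^+=1.4213
step 3: x_pred=6.9606  r=-8.8406  x^+=1.3557  v^+=2.2379  a^+=0.5097
step 4: x_pred=4.4939  r=-4.8739  x^+=1.4038  v^+=1.9138  a^+=0.0071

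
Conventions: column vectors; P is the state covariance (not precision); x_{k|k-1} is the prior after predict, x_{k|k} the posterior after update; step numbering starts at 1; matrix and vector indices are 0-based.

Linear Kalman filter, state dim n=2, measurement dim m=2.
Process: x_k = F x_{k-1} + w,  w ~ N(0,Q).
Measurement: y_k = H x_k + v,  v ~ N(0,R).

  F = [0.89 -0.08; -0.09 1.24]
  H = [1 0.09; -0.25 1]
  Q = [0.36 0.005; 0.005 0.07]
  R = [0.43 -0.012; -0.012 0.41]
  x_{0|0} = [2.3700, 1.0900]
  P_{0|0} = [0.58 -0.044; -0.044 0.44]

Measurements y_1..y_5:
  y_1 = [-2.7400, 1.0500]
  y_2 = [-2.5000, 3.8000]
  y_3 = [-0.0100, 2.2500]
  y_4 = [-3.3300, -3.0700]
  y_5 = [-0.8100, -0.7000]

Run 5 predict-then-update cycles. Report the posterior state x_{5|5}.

step 1: x^-=[2.0221, 1.1383]  P^-=[0.8285 -0.1340; -0.1340 0.7611]  S=[1.2405 -0.2816; -0.2816 1.2898]  K=[0.6293 -0.1271; 0.0916 0.6360]  nu=[-4.8645, 0.4172]  x^+=[-1.0921, 0.9582]  P^+=[0.2714 0.0082; 0.0082 0.2617]
step 2: x^-=[-1.0486, 1.2864]  P^-=[0.5755 -0.0336; -0.0336 0.4728]  S=[1.0033 -0.1462; -0.1462 0.9355]  K=[0.5556 -0.1029; 0.0858 0.5277]  nu=[-1.5671, 2.2514]  x^+=[-2.1510, 2.3401]  P^+=[0.2392 0.0109; 0.0109 0.2181]
step 3: x^-=[-2.1016, 3.0953]  P^-=[0.5493 -0.0236; -0.0236 0.4048]  S=[0.9783 -0.1360; -0.1360 0.8610]  K=[0.5453 -0.1008; 0.0812 0.4899]  nu=[1.8130, -1.3707]  x^+=[-0.9748, 2.5710]  P^+=[0.2347 0.0108; 0.0108 0.2026]
step 4: x^-=[-1.0733, 3.2758]  P^-=[0.5457 -0.0219; -0.0219 0.3810]  S=[0.9748 -0.1355; -0.1355 0.8360]  K=[0.5437 -0.1012; 0.0787 0.4750]  nu=[-2.5516, -6.6141]  x^+=[-1.7909, -0.0669]  P^+=[0.2340 0.0105; 0.0105 0.1964]
step 5: x^-=[-1.5886, 0.0782]  P^-=[0.5452 -0.0216; -0.0216 0.3716]  S=[0.9743 -0.1359; -0.1359 0.8265]  K=[0.5434 -0.1016; 0.0776 0.4689]  nu=[0.7715, -1.1754]  x^+=[-1.0499, -0.4130]  P^+=[0.2339 0.0103; 0.0103 0.1939]

x_post = [-1.0499, -0.4130]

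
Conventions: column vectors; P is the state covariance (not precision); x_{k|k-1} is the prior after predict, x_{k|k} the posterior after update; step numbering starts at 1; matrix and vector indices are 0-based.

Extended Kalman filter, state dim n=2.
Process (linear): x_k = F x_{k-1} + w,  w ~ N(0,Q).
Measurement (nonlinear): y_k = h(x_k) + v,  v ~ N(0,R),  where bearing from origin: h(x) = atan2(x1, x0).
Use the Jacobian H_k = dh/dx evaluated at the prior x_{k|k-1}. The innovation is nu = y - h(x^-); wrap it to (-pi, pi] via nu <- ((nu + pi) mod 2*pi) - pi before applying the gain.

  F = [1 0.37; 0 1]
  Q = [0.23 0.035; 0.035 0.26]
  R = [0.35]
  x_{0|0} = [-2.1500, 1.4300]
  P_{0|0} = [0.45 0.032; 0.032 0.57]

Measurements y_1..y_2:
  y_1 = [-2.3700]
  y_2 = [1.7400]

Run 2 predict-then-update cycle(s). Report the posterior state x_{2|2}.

x_post = [-1.8245, 1.3403]

step 1: x^-=[-1.6209, 1.4300]  P^-=[0.7817 0.2779; 0.2779 0.8300]  H_jac=[-0.3061 -0.3469]  S=[0.5821]  K=[-0.5766; -0.6407]  nu=[1.4945]  x^+=[-2.4826, 0.4724]  P^+=[0.5882 0.0628; 0.0628 0.5910]
step 2: x^-=[-2.3078, 0.4724]  P^-=[0.9456 0.3165; 0.3165 0.8510]  H_jac=[-0.0851 -0.4159]  S=[0.5264]  K=[-0.4029; -0.7234]  nu=[-1.1997]  x^+=[-1.8245, 1.3403]  P^+=[0.8601 0.1630; 0.1630 0.5755]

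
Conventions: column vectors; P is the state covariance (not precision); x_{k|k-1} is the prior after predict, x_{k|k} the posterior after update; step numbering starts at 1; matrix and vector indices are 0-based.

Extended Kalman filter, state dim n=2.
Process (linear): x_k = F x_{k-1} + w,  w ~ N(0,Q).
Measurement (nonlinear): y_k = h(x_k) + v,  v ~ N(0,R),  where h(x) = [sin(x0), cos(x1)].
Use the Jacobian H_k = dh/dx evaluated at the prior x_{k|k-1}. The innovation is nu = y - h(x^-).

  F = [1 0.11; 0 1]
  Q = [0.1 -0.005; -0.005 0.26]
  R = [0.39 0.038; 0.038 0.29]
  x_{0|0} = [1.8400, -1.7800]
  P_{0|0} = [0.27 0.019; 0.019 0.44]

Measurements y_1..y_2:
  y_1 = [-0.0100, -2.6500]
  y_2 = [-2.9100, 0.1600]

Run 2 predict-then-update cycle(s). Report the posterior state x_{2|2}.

x_post = [-0.4474, -4.1774]

step 1: x^-=[1.6442, -1.7800]  P^-=[0.3795 0.0624; 0.0624 0.7000]  H_jac=[-0.0733 0.0000; 0.0000 0.9782]  S=[0.3920 0.0335; 0.0335 0.9598]  K=[-0.0767 0.0663; -0.0729 0.7160]  nu=[-1.0073, -2.4423]  x^+=[1.5596, -3.4552]  P^+=[0.3733 0.0167; 0.0167 0.2094]
step 2: x^-=[1.1795, -3.4552]  P^-=[0.4795 0.0347; 0.0347 0.4694]  H_jac=[0.3814 0.0000; 0.0000 -0.3085]  S=[0.4598 0.0339; 0.0339 0.3347]  K=[0.4032 -0.0728; 0.0612 -0.4389]  nu=[-3.8344, 1.1112]  x^+=[-0.4474, -4.1774]  P^+=[0.4050 0.0188; 0.0188 0.4051]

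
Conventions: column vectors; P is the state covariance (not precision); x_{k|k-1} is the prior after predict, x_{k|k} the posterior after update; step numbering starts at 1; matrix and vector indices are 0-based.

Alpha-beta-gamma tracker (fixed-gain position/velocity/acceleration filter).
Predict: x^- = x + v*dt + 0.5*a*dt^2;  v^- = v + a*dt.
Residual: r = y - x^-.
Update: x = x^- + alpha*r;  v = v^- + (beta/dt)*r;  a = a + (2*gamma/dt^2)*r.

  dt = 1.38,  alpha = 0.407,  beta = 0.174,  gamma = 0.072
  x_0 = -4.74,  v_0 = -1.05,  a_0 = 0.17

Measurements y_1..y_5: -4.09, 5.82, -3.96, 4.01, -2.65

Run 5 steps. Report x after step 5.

step 1: x_pred=-6.0271  r=1.9371  x^+=-5.2387  v^+=-0.5712  a^+=0.3165
step 2: x_pred=-5.7256  r=11.5456  x^+=-1.0265  v^+=1.3213  a^+=1.1895
step 3: x_pred=1.9295  r=-5.8895  x^+=-0.4675  v^+=2.2202  a^+=0.7442
step 4: x_pred=3.3050  r=0.7050  x^+=3.5919  v^+=3.3360  a^+=0.7975
step 5: x_pred=8.9550  r=-11.6050  x^+=4.2318  v^+=2.9733  a^+=-0.0800

x_post = 4.2318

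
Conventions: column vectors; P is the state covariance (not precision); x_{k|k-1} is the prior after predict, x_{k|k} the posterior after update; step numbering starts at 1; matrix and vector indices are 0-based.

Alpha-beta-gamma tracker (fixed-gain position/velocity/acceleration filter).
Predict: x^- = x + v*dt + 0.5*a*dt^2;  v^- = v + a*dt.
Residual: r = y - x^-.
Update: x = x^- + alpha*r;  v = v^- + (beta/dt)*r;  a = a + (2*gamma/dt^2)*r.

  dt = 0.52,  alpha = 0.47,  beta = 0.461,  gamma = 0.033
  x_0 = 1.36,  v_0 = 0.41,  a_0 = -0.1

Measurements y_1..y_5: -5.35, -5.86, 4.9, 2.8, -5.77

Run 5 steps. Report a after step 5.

a_post = -0.4705

step 1: x_pred=1.5597  r=-6.9097  x^+=-1.6879  v^+=-5.7677  a^+=-1.7865
step 2: x_pred=-4.9286  r=-0.9314  x^+=-5.3664  v^+=-7.5224  a^+=-2.0139
step 3: x_pred=-9.5503  r=14.4503  x^+=-2.7587  v^+=4.2411  a^+=1.5132
step 4: x_pred=-0.3487  r=3.1487  x^+=1.1312  v^+=7.8194  a^+=2.2817
step 5: x_pred=5.5058  r=-11.2758  x^+=0.2062  v^+=-0.9905  a^+=-0.4705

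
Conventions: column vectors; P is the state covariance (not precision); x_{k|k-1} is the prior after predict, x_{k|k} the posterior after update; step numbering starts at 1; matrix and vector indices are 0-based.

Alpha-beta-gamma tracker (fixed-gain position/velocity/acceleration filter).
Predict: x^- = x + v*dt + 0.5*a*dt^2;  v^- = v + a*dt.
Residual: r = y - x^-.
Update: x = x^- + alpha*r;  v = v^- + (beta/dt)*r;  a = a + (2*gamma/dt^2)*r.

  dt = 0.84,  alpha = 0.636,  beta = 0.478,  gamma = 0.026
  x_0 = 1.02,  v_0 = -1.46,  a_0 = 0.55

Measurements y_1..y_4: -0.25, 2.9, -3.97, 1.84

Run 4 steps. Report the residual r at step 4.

resid = 4.6769

step 1: x_pred=-0.0124  r=-0.2376  x^+=-0.1635  v^+=-1.1332  a^+=0.5325
step 2: x_pred=-0.9275  r=3.8275  x^+=1.5068  v^+=1.4921  a^+=0.8146
step 3: x_pred=3.0475  r=-7.0175  x^+=-1.4156  v^+=-1.8170  a^+=0.2974
step 4: x_pred=-2.8369  r=4.6769  x^+=0.1376  v^+=1.0943  a^+=0.6421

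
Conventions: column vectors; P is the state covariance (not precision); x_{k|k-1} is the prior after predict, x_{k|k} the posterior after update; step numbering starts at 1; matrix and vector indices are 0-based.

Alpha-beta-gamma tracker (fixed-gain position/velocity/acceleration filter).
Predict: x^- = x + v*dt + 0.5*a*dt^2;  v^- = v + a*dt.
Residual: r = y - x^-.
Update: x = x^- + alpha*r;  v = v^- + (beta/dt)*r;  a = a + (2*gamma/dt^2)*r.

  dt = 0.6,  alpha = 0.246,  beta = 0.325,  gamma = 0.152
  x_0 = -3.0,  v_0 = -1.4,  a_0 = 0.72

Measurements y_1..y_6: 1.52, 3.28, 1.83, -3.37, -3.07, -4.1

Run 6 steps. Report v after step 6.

v_post = -19.5340

step 1: x_pred=-3.7104  r=5.2304  x^+=-2.4237  v^+=1.8651  a^+=5.1368
step 2: x_pred=-0.3800  r=3.6600  x^+=0.5203  v^+=6.9297  a^+=8.2275
step 3: x_pred=6.1591  r=-4.3291  x^+=5.0942  v^+=9.5213  a^+=4.5718
step 4: x_pred=11.6298  r=-14.9998  x^+=7.9399  v^+=4.1394  a^+=-8.0948
step 5: x_pred=8.9665  r=-12.0365  x^+=6.0055  v^+=-7.2372  a^+=-18.2589
step 6: x_pred=-1.6234  r=-2.4766  x^+=-2.2327  v^+=-19.5340  a^+=-20.3502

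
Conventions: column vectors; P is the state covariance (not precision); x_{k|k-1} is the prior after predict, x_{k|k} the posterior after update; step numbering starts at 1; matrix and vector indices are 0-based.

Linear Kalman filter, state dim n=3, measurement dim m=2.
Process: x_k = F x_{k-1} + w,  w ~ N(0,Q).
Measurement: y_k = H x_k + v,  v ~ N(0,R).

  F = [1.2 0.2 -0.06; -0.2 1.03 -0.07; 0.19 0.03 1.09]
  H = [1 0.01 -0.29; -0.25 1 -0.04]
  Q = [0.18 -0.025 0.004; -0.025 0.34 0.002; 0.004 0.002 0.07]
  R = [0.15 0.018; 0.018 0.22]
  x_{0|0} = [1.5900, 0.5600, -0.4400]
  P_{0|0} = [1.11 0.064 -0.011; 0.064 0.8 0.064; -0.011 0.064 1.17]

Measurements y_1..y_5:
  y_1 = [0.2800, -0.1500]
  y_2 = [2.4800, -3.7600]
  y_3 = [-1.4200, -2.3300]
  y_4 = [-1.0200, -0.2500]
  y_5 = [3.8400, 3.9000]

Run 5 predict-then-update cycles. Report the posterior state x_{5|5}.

step 1: x^-=[2.0464, 0.2896, -0.1607]  P^-=[1.8454 -0.0492 0.1897; -0.0492 1.2029 -0.0183; 0.1897 -0.0183 1.5012]  S=[2.0109 -0.4515; -0.4515 1.5705]  K=[0.8723 -0.0791; 0.1689 0.8228; -0.1499 -0.1232]  nu=[-1.8159, 0.0656]  x^+=[0.4571, 0.0369, 0.1035]  P^+=[0.2430 0.0748 0.3942; 0.0748 0.2078 0.1267; 0.3942 0.1267 1.4489]
step 2: x^-=[0.5497, -0.0607, 0.2008]  P^-=[0.5195 0.0171 0.5099; 0.0171 0.5392 -0.0464; 0.5099 -0.0464 1.9728]  S=[0.5404 -0.0366; -0.0366 0.8003]  K=[0.6790 -0.1355; 0.1122 0.6760; -0.1377 -0.3221]  nu=[1.9891, -3.5538]  x^+=[2.3817, -2.2398, 1.0717]  P^+=[0.2490 0.0654 0.5182; 0.0654 0.1723 0.1315; 0.5182 0.1315 1.8827]
step 3: x^-=[2.3457, -2.8584, 1.5535]  P^-=[0.5059 -0.0104 0.6439; -0.0104 0.5106 -0.1059; 0.6439 -0.1059 2.5400]  S=[0.4965 -0.0326; -0.0326 0.7929]  K=[0.6308 -0.1792; 0.0943 0.6565; -0.2200 -0.4738]  nu=[-3.2866, 1.1770]  x^+=[0.0615, -2.3955, 1.7189]  P^+=[0.2755 0.0663 0.6370; 0.0663 0.1685 0.1449; 0.6370 0.1449 2.3448]
step 4: x^-=[-0.5085, -2.6000, 1.8134]  P^-=[0.5285 -0.0241 0.7767; -0.0241 0.5109 -0.1546; 0.7767 -0.1546 3.1401]  S=[0.4926 -0.0265; -0.0265 0.8089]  K=[0.6038 -0.2118; 0.0874 0.6496; -0.3072 -0.5965]  nu=[0.0404, 2.2955]  x^+=[-0.9702, -1.1055, 0.4318]  P^+=[0.3059 0.0711 0.7580; 0.0711 0.1689 0.1654; 0.7580 0.1654 2.8155]
step 5: x^-=[-1.4112, -0.9748, 0.2532]  P^-=[0.5583 -0.0339 0.9145; -0.0339 0.5133 -0.1958; 0.9145 -0.1958 3.7519]  S=[0.4940 -0.0202; -0.0202 0.8251]  K=[0.5829 -0.2404; 0.0830 0.6439; -0.3842 -0.7056]  nu=[5.3344, 4.5322]  x^+=[0.6089, 2.3860, -4.9943]  P^+=[0.3372 0.0771 0.8787; 0.0771 0.1700 0.1887; 0.8787 0.1887 3.2791]

x_post = [0.6089, 2.3860, -4.9943]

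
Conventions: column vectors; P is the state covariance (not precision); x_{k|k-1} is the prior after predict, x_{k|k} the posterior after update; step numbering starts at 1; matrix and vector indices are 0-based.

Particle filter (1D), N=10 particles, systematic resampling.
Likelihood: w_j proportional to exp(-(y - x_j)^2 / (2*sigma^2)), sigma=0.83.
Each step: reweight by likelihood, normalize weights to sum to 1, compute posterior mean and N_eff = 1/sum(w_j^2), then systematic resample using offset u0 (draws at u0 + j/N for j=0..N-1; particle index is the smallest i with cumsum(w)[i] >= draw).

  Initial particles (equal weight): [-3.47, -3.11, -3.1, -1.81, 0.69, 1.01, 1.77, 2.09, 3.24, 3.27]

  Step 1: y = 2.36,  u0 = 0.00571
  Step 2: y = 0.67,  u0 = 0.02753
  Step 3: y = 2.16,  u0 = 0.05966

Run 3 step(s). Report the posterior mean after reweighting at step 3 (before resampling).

step 1: w=[0.0000, 0.0000, 0.0000, 0.0000, 0.0407, 0.0822, 0.2396, 0.2926, 0.1758, 0.1691]  mean=2.2693  Neff=4.7412  idx=[4, 5, 6, 6, 7, 7, 7, 8, 8, 9]
step 2: w=[0.2882, 0.2651, 0.1198, 0.1198, 0.0667, 0.0667, 0.0667, 0.0024, 0.0024, 0.0021]  mean=1.3315  Neff=5.1170  idx=[0, 0, 0, 1, 1, 1, 2, 3, 4, 6]
step 3: w=[0.0375, 0.0375, 0.0375, 0.0689, 0.0689, 0.0689, 0.1611, 0.1611, 0.1793, 0.1793]  mean=1.6062  Neff=7.4257  idx=[1, 3, 5, 6, 6, 7, 8, 8, 9, 9]

post_mean = 1.6062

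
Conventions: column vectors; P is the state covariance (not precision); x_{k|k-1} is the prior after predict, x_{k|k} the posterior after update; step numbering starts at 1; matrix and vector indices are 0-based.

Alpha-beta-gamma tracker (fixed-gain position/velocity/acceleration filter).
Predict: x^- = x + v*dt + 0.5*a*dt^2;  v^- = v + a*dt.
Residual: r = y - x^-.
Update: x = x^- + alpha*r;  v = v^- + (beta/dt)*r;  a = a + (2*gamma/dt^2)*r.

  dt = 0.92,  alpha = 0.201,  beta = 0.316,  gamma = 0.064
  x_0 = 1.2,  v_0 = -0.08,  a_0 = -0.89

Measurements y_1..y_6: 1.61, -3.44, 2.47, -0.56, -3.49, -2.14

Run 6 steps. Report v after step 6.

v_post = 0.3932

step 1: x_pred=0.7498  r=0.8602  x^+=0.9227  v^+=-0.6033  a^+=-0.7599
step 2: x_pred=0.0460  r=-3.4860  x^+=-0.6547  v^+=-2.4998  a^+=-1.2871
step 3: x_pred=-3.4992  r=5.9692  x^+=-2.2994  v^+=-1.6336  a^+=-0.3844
step 4: x_pred=-3.9650  r=3.4050  x^+=-3.2806  v^+=-0.8177  a^+=0.1306
step 5: x_pred=-3.9777  r=0.4877  x^+=-3.8796  v^+=-0.5301  a^+=0.2043
step 6: x_pred=-4.2809  r=2.1409  x^+=-3.8506  v^+=0.3932  a^+=0.5281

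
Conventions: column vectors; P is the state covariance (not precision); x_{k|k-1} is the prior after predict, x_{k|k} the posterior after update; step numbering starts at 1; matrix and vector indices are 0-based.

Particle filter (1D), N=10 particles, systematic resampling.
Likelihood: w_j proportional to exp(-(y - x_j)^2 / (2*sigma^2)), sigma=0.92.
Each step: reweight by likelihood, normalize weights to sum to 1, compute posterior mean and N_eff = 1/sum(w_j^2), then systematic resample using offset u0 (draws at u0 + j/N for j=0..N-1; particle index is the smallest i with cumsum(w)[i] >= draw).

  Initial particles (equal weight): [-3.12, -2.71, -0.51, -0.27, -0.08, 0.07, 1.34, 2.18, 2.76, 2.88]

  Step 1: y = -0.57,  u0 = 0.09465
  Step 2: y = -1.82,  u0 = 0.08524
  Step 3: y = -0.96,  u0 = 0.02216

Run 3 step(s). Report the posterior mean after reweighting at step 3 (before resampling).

post_mean = -0.2910

step 1: w=[0.0056, 0.0175, 0.2614, 0.2484, 0.2273, 0.2057, 0.0304, 0.0030, 0.0004, 0.0002]  mean=-0.2203  Neff=4.4381  idx=[2, 2, 3, 3, 3, 4, 4, 5, 5, 6]
step 2: w=[0.1787, 0.1787, 0.1191, 0.1191, 0.1191, 0.0823, 0.0823, 0.0597, 0.0597, 0.0014]  mean=-0.2817  Neff=7.8693  idx=[0, 1, 1, 2, 3, 3, 4, 5, 7, 8]
step 3: w=[0.1202, 0.1202, 0.1202, 0.1022, 0.1022, 0.1022, 0.1022, 0.0857, 0.0724, 0.0724]  mean=-0.2910  Neff=9.7114  idx=[0, 1, 1, 2, 3, 4, 5, 6, 7, 8]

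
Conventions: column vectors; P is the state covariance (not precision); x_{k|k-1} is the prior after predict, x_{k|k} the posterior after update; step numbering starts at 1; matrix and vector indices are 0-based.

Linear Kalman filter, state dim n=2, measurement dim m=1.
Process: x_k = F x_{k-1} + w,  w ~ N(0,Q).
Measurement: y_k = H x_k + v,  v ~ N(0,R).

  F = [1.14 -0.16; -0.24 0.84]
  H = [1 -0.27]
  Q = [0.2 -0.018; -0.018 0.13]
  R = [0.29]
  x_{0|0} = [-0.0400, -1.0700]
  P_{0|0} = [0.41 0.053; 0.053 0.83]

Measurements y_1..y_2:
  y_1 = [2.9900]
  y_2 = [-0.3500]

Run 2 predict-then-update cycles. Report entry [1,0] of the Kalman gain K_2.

step 1: x^-=[0.1256, -0.8892]  P^-=[0.7347 -0.1889; -0.1889 0.7179]  S=[1.1791]  K=[0.6664; -0.3246]  nu=[2.6243]  x^+=[1.8745, -1.7411]  P^+=[0.2111 0.0661; 0.0661 0.5936]
step 2: x^-=[2.4155, -1.9124]  P^-=[0.4654 -0.0897; -0.0897 0.5344]  S=[0.8428]  K=[0.5810; -0.2776]  nu=[-3.2818]  x^+=[0.5088, -1.0014]  P^+=[0.1810 0.0462; 0.0462 0.4694]

K[1,0] = -0.2776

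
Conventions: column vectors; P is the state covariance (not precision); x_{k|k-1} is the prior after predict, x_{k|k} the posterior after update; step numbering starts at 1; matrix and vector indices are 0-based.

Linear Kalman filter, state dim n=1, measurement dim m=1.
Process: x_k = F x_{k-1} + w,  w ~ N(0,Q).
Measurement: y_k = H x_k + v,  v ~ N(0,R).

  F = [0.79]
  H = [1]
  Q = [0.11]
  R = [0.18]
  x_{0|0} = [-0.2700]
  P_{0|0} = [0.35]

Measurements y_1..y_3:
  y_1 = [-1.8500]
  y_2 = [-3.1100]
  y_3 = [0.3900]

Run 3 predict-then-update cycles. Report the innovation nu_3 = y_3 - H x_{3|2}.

step 1: x^-=[-0.2133]  P^-=[0.3284]  S=[0.5084]  K=[0.6460]  nu=[-1.6367]  x^+=[-1.2706]  P^+=[0.1163]
step 2: x^-=[-1.0037]  P^-=[0.1826]  S=[0.3626]  K=[0.5035]  nu=[-2.1063]  x^+=[-2.0643]  P^+=[0.0906]
step 3: x^-=[-1.6308]  P^-=[0.1666]  S=[0.3466]  K=[0.4806]  nu=[2.0208]  x^+=[-0.6596]  P^+=[0.0865]

innov = [2.0208]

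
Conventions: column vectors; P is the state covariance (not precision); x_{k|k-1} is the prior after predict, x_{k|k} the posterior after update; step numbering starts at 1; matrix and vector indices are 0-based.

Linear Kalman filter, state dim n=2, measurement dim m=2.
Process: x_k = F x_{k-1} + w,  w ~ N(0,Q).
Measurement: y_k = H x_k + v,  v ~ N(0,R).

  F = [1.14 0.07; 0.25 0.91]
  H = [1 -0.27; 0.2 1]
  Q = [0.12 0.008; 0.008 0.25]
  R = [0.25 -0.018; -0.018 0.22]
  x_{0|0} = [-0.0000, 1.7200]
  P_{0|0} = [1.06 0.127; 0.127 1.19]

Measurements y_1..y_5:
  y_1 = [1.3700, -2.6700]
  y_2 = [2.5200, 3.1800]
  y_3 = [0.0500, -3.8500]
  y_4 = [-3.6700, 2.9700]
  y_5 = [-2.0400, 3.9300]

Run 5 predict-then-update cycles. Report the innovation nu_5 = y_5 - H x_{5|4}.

innov = [-0.6036, 3.1112]

step 1: x^-=[0.1204, 1.5652]  P^-=[1.5237 0.5199; 0.5199 1.3595]  S=[1.5920 0.4115; 0.4115 1.8484]  K=[0.7996 0.2681; -0.1153 0.8174]  nu=[1.6722, -4.2593]  x^+=[0.3154, -2.1092]  P^+=[0.1965 0.0053; 0.0053 0.1808]
step 2: x^-=[0.2120, -1.8405]  P^-=[0.3771 0.0811; 0.0811 0.4145]  S=[0.6135 0.0222; 0.0222 0.6820]  K=[0.5713 0.2109; -0.0732 0.6339]  nu=[1.8111, 4.9781]  x^+=[2.2965, 1.1826]  P^+=[0.1412 0.0079; 0.0079 0.1392]
step 3: x^-=[2.7008, 1.6502]  P^-=[0.3054 0.0654; 0.0654 0.3777]  S=[0.5476 0.0030; 0.0030 0.6361]  K=[0.5244 0.1964; -0.0701 0.6147]  nu=[-2.2052, -6.0404]  x^+=[0.3581, -1.9080]  P^+=[0.1297 0.0078; 0.0078 0.1349]
step 4: x^-=[0.2746, -1.6468]  P^-=[0.2904 0.0618; 0.0618 0.3734]  S=[0.5343 -0.0023; -0.0023 0.6297]  K=[0.5132 0.1922; -0.0704 0.6123]  nu=[-4.3893, 4.5618]  x^+=[-1.1009, 1.4556]  P^+=[0.1269 0.0077; 0.0077 0.1344]
step 5: x^-=[-1.1531, 1.0494]  P^-=[0.2868 0.0608; 0.0608 0.3728]  S=[0.5311 -0.0037; -0.0037 0.6286]  K=[0.5104 0.1911; -0.0707 0.6120]  nu=[-0.6036, 3.1112]  x^+=[-0.8667, 2.9960]  P^+=[0.1262 0.0076; 0.0076 0.1344]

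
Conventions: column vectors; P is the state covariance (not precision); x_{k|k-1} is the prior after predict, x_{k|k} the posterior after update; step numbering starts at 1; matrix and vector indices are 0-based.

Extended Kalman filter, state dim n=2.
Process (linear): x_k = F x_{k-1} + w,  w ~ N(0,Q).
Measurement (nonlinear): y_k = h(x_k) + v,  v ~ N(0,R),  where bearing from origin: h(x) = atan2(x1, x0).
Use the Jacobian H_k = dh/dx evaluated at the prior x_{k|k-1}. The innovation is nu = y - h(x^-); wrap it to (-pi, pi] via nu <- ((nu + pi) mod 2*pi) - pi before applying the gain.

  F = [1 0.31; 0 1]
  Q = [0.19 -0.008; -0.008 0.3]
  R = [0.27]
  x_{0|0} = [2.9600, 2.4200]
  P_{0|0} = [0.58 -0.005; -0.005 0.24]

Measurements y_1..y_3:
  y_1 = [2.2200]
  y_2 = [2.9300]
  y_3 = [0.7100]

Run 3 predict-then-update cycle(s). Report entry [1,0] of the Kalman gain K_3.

K[1,0] = 0.3022

step 1: x^-=[3.7102, 2.4200]  P^-=[0.7900 0.0614; 0.0614 0.5400]  H_jac=[-0.1233 0.1891]  S=[0.2985]  K=[-0.2875; 0.3167]  nu=[1.6420]  x^+=[3.2381, 2.9401]  P^+=[0.7653 0.0886; 0.0886 0.5101]
step 2: x^-=[4.1495, 2.9401]  P^-=[1.0592 0.2387; 0.2387 0.8101]  H_jac=[-0.1137 0.1604]  S=[0.2958]  K=[-0.2776; 0.3476]  nu=[2.3136]  x^+=[3.5073, 3.7443]  P^+=[1.0364 0.2672; 0.2672 0.7743]
step 3: x^-=[4.6680, 3.7443]  P^-=[1.4665 0.4993; 0.4993 1.0743]  H_jac=[-0.1046 0.1304]  S=[0.2907]  K=[-0.3036; 0.3022]  nu=[0.0340]  x^+=[4.6577, 3.7546]  P^+=[1.4397 0.5260; 0.5260 1.0478]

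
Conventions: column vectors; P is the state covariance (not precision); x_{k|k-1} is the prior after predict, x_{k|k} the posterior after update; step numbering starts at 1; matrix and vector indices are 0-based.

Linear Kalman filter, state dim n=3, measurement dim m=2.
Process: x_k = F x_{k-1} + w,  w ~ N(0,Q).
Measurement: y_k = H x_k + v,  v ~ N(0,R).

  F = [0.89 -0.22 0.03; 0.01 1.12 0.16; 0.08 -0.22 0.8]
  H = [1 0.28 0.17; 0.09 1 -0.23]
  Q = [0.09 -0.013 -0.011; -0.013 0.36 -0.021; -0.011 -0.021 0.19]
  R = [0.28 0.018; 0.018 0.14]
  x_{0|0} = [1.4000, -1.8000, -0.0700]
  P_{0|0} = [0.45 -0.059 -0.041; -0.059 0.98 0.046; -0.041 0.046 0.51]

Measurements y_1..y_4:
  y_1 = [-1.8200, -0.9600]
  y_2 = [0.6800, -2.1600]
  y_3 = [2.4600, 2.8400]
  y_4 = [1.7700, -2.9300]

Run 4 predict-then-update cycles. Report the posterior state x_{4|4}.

x_post = [1.5273, -1.8927, 0.5310]

step 1: x^-=[1.6399, -2.0132, 0.4520]  P^-=[0.5146 -0.3126 0.0556; -0.3126 1.6174 -0.1632; 0.0556 -0.1632 0.5473]  S=[0.7656 0.1461; 0.1461 1.8071]  K=[0.6091 -0.2037; -0.0253 0.9023; 0.1671 -0.1707]  nu=[-2.9730, 1.0096]  x^+=[-0.3767, -1.0272, -0.2171]  P^+=[0.1919 -0.0498 -0.0650; -0.0498 0.1524 0.0957; -0.0650 0.0957 0.4816]
step 2: x^-=[-0.1158, -1.1889, 0.0222]  P^-=[0.2645 -0.1054 -0.0317; -0.1054 0.5965 0.0800; -0.0317 0.0800 0.4666]  S=[0.5426 0.0977; 0.0977 0.7088]  K=[0.4534 -0.1674; -0.0061 0.8030; 0.1402 -0.0619]  nu=[1.1249, -0.9555]  x^+=[0.5542, -1.9631, 0.2391]  P^+=[0.1480 -0.0443 -0.0685; -0.0443 0.1404 0.1046; -0.0685 0.1046 0.4549]
step 3: x^-=[0.9322, -2.1548, 0.6675]  P^-=[0.2268 -0.0981 -0.0413; -0.0981 0.5840 0.0875; -0.0413 0.0875 0.4448]  S=[0.5047 0.1021; 0.1021 0.6932]  K=[0.4131 -0.1592; -0.0029 0.8012; 0.1257 -0.0452]  nu=[2.0176, 5.0645]  x^+=[0.9593, 1.8968, 0.6922]  P^+=[0.1365 -0.0429 -0.0686; -0.0429 0.1396 0.1025; -0.0686 0.1025 0.4366]
step 4: x^-=[0.4572, 2.2447, 0.2132]  P^-=[0.2170 -0.0967 -0.0426; -0.0967 0.5818 0.0837; -0.0426 0.0837 0.4337]  S=[0.4945 0.1023; 0.1023 0.6924]  K=[0.4019 -0.1567; -0.0030 0.8004; 0.1200 -0.0465]  nu=[0.6480, -5.1669]  x^+=[1.5273, -1.8927, 0.5310]  P^+=[0.1330 -0.0422 -0.0676; -0.0422 0.1388 0.0998; -0.0676 0.0998 0.4262]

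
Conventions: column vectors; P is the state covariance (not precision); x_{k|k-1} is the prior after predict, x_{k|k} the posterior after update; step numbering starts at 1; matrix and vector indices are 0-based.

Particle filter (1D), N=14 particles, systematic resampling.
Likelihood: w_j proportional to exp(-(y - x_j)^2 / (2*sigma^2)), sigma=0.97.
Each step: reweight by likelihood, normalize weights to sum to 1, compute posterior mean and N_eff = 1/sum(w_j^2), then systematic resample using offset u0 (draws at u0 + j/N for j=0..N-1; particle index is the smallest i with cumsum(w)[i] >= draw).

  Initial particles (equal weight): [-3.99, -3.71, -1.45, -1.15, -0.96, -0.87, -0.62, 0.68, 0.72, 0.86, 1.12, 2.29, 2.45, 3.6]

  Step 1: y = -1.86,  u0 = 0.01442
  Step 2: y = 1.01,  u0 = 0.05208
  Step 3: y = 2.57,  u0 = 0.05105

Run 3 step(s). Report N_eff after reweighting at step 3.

step 1: w=[0.0242, 0.0438, 0.2467, 0.2063, 0.1754, 0.1602, 0.1191, 0.0087, 0.0078, 0.0053, 0.0024, 0.0000, 0.0000, 0.0000]  mean=-1.2165  Neff=5.6593  idx=[0, 2, 2, 2, 2, 3, 3, 3, 4, 4, 5, 5, 6, 6]
step 2: w=[0.0000, 0.0275, 0.0275, 0.0275, 0.0275, 0.0574, 0.0574, 0.0574, 0.0871, 0.0871, 0.1048, 0.1048, 0.1670, 0.1670]  mean=-0.9142  Neff=9.4503  idx=[2, 5, 6, 7, 8, 9, 10, 10, 11, 12, 12, 13, 13, 13]
step 3: w=[0.0057, 0.0195, 0.0195, 0.0195, 0.0406, 0.0406, 0.0567, 0.0567, 0.0567, 0.1368, 0.1368, 0.1368, 0.1368, 0.1368]  mean=-0.7260  Neff=9.2790  idx=[3, 5, 6, 8, 9, 9, 10, 10, 11, 11, 12, 12, 13, 13]

N_eff = 9.2790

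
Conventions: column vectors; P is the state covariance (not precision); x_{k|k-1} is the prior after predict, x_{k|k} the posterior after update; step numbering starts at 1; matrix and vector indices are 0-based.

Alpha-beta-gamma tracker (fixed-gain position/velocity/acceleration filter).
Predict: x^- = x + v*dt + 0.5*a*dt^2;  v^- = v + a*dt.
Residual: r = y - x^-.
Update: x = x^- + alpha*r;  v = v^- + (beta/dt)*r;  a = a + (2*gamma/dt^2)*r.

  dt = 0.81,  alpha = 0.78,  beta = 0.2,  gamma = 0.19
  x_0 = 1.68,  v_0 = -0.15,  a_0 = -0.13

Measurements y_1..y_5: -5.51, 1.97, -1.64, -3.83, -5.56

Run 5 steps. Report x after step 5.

step 1: x_pred=1.5159  r=-7.0259  x^+=-3.9643  v^+=-1.9901  a^+=-4.1992
step 2: x_pred=-6.9538  r=8.9238  x^+=0.0068  v^+=-3.1880  a^+=0.9693
step 3: x_pred=-2.2576  r=0.6176  x^+=-1.7759  v^+=-2.2504  a^+=1.3270
step 4: x_pred=-3.1634  r=-0.6666  x^+=-3.6834  v^+=-1.3402  a^+=0.9409
step 5: x_pred=-4.4602  r=-1.0998  x^+=-5.3181  v^+=-0.8496  a^+=0.3039

x_post = -5.3181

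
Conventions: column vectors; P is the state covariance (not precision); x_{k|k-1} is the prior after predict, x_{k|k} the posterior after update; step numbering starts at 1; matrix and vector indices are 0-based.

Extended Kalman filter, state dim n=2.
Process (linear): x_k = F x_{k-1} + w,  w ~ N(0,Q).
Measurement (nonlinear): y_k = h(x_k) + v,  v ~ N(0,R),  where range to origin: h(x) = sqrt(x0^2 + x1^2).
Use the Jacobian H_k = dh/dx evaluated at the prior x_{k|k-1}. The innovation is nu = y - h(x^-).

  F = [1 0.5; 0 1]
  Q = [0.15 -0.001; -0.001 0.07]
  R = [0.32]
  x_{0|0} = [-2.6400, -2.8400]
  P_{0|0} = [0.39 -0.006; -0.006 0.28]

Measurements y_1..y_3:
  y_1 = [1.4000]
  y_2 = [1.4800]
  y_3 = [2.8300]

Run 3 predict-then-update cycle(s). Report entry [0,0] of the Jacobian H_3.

H_jac[0,0] = -0.9029

step 1: x^-=[-4.0600, -2.8400]  P^-=[0.6040 0.1330; 0.1330 0.3500]  H_jac=[-0.8194 -0.5732]  S=[0.9655]  K=[-0.5916; -0.3207]  nu=[-3.5547]  x^+=[-1.9571, -1.7001]  P^+=[0.2661 -0.0502; -0.0502 0.2507]
step 2: x^-=[-2.8071, -1.7001]  P^-=[0.4286 0.0742; 0.0742 0.3207]  H_jac=[-0.8554 -0.5180]  S=[0.7854]  K=[-0.5157; -0.2923]  nu=[-1.8018]  x^+=[-1.8779, -1.1734]  P^+=[0.2197 -0.0442; -0.0442 0.2536]
step 3: x^-=[-2.4646, -1.1734]  P^-=[0.3889 0.0816; 0.0816 0.3236]  H_jac=[-0.9029 -0.4299]  S=[0.7602]  K=[-0.5081; -0.2799]  nu=[0.1004]  x^+=[-2.5156, -1.2015]  P^+=[0.1927 -0.0265; -0.0265 0.2640]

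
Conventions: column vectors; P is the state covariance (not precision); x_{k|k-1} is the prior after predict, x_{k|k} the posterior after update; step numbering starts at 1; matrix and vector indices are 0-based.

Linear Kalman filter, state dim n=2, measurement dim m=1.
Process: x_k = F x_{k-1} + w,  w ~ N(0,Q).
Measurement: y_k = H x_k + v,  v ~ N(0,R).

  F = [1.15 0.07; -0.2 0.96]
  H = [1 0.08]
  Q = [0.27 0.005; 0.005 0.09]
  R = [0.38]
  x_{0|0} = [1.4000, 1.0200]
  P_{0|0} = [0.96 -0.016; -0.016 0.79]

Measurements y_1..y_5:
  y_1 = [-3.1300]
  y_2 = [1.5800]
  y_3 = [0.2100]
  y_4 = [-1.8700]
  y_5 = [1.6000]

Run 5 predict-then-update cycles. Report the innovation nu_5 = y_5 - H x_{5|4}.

step 1: x^-=[1.6814, 0.6992]  P^-=[1.5409 -0.1802; -0.1802 0.8626]  S=[1.8976]  K=[0.8044; -0.0586]  nu=[-4.8673]  x^+=[-2.2340, 0.9843]  P^+=[0.3129 -0.0907; -0.0907 0.8561]
step 2: x^-=[-2.5002, 1.3917]  P^-=[0.6735 -0.1084; -0.1084 0.9263]  S=[1.0420]  K=[0.6380; -0.0329]  nu=[3.9689]  x^+=[0.0318, 1.2613]  P^+=[0.2493 -0.0865; -0.0865 0.9252]
step 3: x^-=[0.1248, 1.2045]  P^-=[0.5904 -0.0845; -0.0845 0.9859]  S=[0.9632]  K=[0.6059; -0.0058]  nu=[-0.0112]  x^+=[0.1180, 1.2045]  P^+=[0.2367 -0.0811; -0.0811 0.9858]
step 4: x^-=[0.2201, 1.1327]  P^-=[0.5749 -0.0716; -0.0716 1.0392]  S=[0.9501]  K=[0.5991; 0.0122]  nu=[-2.1807]  x^+=[-1.0863, 1.1062]  P^+=[0.2339 -0.0785; -0.0785 1.0390]
step 5: x^-=[-1.1718, 1.2792]  P^-=[0.5718 -0.0645; -0.0645 1.0871]  S=[0.9484]  K=[0.5975; 0.0236]  nu=[2.6694]  x^+=[0.4231, 1.3423]  P^+=[0.2333 -0.0779; -0.0779 1.0865]

innov = [2.6694]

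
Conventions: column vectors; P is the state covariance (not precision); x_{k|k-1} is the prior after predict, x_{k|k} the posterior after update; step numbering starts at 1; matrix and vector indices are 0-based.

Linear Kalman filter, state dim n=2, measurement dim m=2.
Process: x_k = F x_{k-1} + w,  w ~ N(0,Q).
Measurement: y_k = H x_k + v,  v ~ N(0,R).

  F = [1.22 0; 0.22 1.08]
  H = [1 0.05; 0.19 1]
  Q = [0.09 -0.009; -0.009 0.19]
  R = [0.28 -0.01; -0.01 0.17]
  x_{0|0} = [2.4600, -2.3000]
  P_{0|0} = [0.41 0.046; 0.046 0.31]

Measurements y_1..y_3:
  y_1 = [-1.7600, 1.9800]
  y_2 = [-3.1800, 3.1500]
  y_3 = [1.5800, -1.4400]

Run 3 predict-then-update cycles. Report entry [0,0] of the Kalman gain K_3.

K[0,0] = 0.5317

step 1: x^-=[3.0012, -1.9428]  P^-=[0.7002 0.1617; 0.1617 0.5933]  S=[0.9979 0.3159; 0.3159 0.8500]  K=[0.6801 0.0940; -0.0461 0.7513]  nu=[-4.6641, 3.3526]  x^+=[0.1443, 0.7909]  P^+=[0.1908 -0.0271; -0.0271 0.1333]
step 2: x^-=[0.1760, 0.8859]  P^-=[0.3740 0.0065; 0.0065 0.3419]  S=[0.6555 0.0848; 0.0848 0.5279]  K=[0.5638 0.0565; -0.0490 0.6579]  nu=[-3.4003, 2.2307]  x^+=[-1.6150, 2.5201]  P^+=[0.1586 -0.0262; -0.0262 0.1173]
step 3: x^-=[-1.9703, 2.3664]  P^-=[0.3261 -0.0009; -0.0009 0.3221]  S=[0.6068 0.0671; 0.0671 0.5035]  K=[0.5317 0.0503; -0.0464 0.6455]  nu=[3.4320, -3.4320]  x^+=[-0.3182, -0.0082]  P^+=[0.1496 -0.0252; -0.0252 0.1150]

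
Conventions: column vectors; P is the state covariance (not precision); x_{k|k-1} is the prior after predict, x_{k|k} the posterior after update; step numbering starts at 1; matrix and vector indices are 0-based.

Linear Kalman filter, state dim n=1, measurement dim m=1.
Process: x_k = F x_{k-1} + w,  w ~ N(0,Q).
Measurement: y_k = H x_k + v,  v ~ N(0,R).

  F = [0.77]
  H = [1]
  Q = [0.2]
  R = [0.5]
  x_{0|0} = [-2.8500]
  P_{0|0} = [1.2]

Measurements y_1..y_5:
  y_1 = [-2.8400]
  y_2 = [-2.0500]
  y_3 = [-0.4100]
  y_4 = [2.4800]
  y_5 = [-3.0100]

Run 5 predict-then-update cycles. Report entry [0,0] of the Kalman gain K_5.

step 1: x^-=[-2.1945]  P^-=[0.9115]  S=[1.4115]  K=[0.6458]  nu=[-0.6455]  x^+=[-2.6113]  P^+=[0.3229]
step 2: x^-=[-2.0107]  P^-=[0.3914]  S=[0.8914]  K=[0.4391]  nu=[-0.0393]  x^+=[-2.0280]  P^+=[0.2196]
step 3: x^-=[-1.5615]  P^-=[0.3302]  S=[0.8302]  K=[0.3977]  nu=[1.1515]  x^+=[-1.1036]  P^+=[0.1989]
step 4: x^-=[-0.8497]  P^-=[0.3179]  S=[0.8179]  K=[0.3887]  nu=[3.3297]  x^+=[0.4445]  P^+=[0.1943]
step 5: x^-=[0.3422]  P^-=[0.3152]  S=[0.8152]  K=[0.3867]  nu=[-3.3522]  x^+=[-0.9540]  P^+=[0.1933]

K[0,0] = 0.3867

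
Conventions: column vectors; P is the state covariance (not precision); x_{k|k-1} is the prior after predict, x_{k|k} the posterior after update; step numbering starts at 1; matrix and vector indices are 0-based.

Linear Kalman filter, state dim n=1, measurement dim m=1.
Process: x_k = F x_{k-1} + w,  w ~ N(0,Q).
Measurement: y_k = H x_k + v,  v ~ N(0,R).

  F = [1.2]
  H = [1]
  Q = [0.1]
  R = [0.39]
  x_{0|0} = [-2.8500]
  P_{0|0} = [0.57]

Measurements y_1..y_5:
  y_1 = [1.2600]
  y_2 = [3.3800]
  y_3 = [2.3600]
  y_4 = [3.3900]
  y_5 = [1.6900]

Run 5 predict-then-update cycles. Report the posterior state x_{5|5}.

x_post = [2.6928]

step 1: x^-=[-3.4200]  P^-=[0.9208]  S=[1.3108]  K=[0.7025]  nu=[4.6800]  x^+=[-0.1324]  P^+=[0.2740]
step 2: x^-=[-0.1589]  P^-=[0.4945]  S=[0.8845]  K=[0.5591]  nu=[3.5389]  x^+=[1.8196]  P^+=[0.2180]
step 3: x^-=[2.1835]  P^-=[0.4140]  S=[0.8040]  K=[0.5149]  nu=[0.1765]  x^+=[2.2744]  P^+=[0.2008]
step 4: x^-=[2.7293]  P^-=[0.3892]  S=[0.7792]  K=[0.4995]  nu=[0.6607]  x^+=[3.0593]  P^+=[0.1948]
step 5: x^-=[3.6711]  P^-=[0.3805]  S=[0.7705]  K=[0.4938]  nu=[-1.9811]  x^+=[2.6928]  P^+=[0.1926]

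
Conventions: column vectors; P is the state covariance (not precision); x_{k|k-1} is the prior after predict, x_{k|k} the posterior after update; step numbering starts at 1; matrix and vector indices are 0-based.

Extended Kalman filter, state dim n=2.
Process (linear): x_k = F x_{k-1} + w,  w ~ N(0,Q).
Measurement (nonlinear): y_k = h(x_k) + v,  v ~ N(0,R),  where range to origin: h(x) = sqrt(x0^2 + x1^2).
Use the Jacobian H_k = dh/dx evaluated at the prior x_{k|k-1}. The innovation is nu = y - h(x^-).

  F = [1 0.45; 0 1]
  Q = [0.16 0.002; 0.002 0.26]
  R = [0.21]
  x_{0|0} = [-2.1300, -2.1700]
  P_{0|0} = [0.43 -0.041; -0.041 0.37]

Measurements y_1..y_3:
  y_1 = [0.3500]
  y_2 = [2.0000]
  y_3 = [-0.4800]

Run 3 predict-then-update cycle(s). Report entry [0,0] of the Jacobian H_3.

step 1: x^-=[-3.1065, -2.1700]  P^-=[0.6280 0.1275; 0.1275 0.6300]  H_jac=[-0.8198 -0.5727]  S=[0.9584]  K=[-0.6134; -0.4855]  nu=[-3.4394]  x^+=[-0.9968, -0.5002]  P^+=[0.2674 -0.1579; -0.1579 0.4041]
step 2: x^-=[-1.2219, -0.5002]  P^-=[0.3671 0.0259; 0.0259 0.6641]  H_jac=[-0.9255 -0.3788]  S=[0.6379]  K=[-0.5480; -0.4320]  nu=[0.6797]  x^+=[-1.5944, -0.7938]  P^+=[0.1756 -0.1251; -0.1251 0.5450]
step 3: x^-=[-1.9516, -0.7938]  P^-=[0.3333 0.1222; 0.1222 0.8050]  H_jac=[-0.9263 -0.3768]  S=[0.6956]  K=[-0.5101; -0.5988]  nu=[-2.5869]  x^+=[-0.6321, 0.7551]  P^+=[0.1524 -0.0903; -0.0903 0.5557]

H_jac[0,0] = -0.9263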